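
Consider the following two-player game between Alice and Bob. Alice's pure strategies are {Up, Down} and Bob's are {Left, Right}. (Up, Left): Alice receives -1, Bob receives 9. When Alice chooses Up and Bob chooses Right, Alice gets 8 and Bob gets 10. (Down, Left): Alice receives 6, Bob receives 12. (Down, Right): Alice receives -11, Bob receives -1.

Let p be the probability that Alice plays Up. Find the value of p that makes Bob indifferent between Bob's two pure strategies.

For Bob to be willing to mix, Bob must be indifferent between Left and Right, which pins down Alice's mix.
  Bob's payoff to Left: p·9 + (1−p)·12 = -3p + 12
  Bob's payoff to Right: p·10 + (1−p)·(-1) = 11p - 1
  -3p + 12 = 11p - 1  ⇒  -14p = -13  ⇒  p = 13/14.

p = 13/14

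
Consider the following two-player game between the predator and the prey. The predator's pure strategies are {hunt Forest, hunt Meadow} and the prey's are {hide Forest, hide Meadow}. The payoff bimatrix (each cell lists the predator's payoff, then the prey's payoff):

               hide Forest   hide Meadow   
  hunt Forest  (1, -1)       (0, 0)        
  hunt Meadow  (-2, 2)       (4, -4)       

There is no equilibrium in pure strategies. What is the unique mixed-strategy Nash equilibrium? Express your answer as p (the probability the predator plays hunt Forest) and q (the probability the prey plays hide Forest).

The prey's indifference between hide Forest and hide Meadow determines the predator's mixing probability p:
  the prey's expected payoff from hide Forest: p·(-1) + (1−p)·2 = -3p + 2
  the prey's expected payoff from hide Meadow: p·0 + (1−p)·(-4) = 4p - 4
  -3p + 2 = 4p - 4  ⇒  -7p = -6  ⇒  p = 6/7.
The prey's mix must leave the predator indifferent between hunt Forest and hunt Meadow.
  the predator's expected payoff from hunt Forest: q·1 + (1−q)·0 = q
  the predator's expected payoff from hunt Meadow: q·(-2) + (1−q)·4 = -6q + 4
  q = -6q + 4  ⇒  7q = 4  ⇒  q = 4/7.

p = 6/7, q = 4/7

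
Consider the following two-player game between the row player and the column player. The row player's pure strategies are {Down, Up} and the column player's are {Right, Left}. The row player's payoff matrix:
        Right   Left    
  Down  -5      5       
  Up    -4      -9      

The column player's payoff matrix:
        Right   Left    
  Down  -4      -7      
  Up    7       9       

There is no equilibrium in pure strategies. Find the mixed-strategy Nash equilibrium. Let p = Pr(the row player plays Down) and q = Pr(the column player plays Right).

The row player's mix must leave the column player indifferent between Right and Left.
  the column player's payoff to Right: p·(-4) + (1−p)·7 = -11p + 7
  the column player's payoff to Left: p·(-7) + (1−p)·9 = -16p + 9
  -11p + 7 = -16p + 9  ⇒  5p = 2  ⇒  p = 2/5.
For the row player to be willing to mix, the row player must be indifferent between Down and Up, which pins down the column player's mix.
  the row player's expected payoff from Down: q·(-5) + (1−q)·5 = -10q + 5
  the row player's expected payoff from Up: q·(-4) + (1−q)·(-9) = 5q - 9
  -10q + 5 = 5q - 9  ⇒  -15q = -14  ⇒  q = 14/15.

p = 2/5, q = 14/15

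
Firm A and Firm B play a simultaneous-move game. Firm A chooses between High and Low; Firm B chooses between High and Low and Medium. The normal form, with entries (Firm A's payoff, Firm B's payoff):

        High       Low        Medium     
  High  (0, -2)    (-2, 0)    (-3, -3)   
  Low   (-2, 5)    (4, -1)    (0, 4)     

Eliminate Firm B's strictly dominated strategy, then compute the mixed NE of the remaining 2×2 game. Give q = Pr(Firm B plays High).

Firm B's strategy Medium is strictly dominated by High: -2 > -3 and 5 > 4. Eliminate Medium.
For Firm A to be willing to mix, Firm A must be indifferent between High and Low, which pins down Firm B's mix.
  Firm A's payoff from High: q·0 + (1−q)·(-2) = 2q - 2
  Firm A's payoff from Low: q·(-2) + (1−q)·4 = -6q + 4
  2q - 2 = -6q + 4  ⇒  8q = 6  ⇒  q = 3/4.

q = 3/4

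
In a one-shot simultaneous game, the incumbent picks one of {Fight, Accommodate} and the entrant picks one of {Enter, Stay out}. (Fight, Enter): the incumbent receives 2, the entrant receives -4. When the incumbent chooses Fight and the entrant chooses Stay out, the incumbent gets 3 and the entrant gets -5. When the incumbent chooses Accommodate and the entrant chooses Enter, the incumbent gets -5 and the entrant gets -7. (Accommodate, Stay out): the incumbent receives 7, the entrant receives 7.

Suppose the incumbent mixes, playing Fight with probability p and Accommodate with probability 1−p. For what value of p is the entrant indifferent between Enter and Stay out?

p = 14/15

In a mixed equilibrium the entrant is indifferent between Enter and Stay out; this condition fixes p.
  the entrant's expected payoff from Enter: p·(-4) + (1−p)·(-7) = 3p - 7
  the entrant's expected payoff from Stay out: p·(-5) + (1−p)·7 = -12p + 7
  3p - 7 = -12p + 7  ⇒  15p = 14  ⇒  p = 14/15.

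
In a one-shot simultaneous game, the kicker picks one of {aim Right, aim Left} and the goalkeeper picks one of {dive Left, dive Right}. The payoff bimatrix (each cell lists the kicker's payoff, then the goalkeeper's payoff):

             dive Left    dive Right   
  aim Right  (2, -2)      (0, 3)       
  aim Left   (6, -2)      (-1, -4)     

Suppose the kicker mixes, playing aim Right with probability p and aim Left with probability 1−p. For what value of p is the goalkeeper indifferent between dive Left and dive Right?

The goalkeeper's indifference between dive Left and dive Right determines the kicker's mixing probability p:
  the goalkeeper's expected payoff from dive Left: p·(-2) + (1−p)·(-2) = -2
  the goalkeeper's expected payoff from dive Right: p·3 + (1−p)·(-4) = 7p - 4
  -2 = 7p - 4  ⇒  -7p = -2  ⇒  p = 2/7.

p = 2/7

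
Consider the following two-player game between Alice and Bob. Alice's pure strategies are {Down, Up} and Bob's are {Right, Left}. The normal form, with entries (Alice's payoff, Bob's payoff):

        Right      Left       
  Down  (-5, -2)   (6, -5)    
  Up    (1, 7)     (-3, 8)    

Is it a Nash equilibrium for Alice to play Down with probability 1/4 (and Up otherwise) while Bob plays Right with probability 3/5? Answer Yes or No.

Check Bob's indifference given Alice's mix p = 1/4:
  payoff from Right = 19/4; payoff from Left = 19/4 — equal.
Check Alice's indifference given Bob's mix q = 3/5:
  payoff from Down = -3/5; payoff from Up = -3/5 — equal.
Both players are indifferent, so neither can profitably deviate.

Yes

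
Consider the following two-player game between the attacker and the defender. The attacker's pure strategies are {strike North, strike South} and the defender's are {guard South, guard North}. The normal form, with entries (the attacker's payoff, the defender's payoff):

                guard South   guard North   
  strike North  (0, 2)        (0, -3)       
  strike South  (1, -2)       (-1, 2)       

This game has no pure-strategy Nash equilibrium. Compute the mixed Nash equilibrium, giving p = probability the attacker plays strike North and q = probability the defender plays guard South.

The defender's indifference between guard South and guard North determines the attacker's mixing probability p:
  the defender's payoff from guard South: p·2 + (1−p)·(-2) = 4p - 2
  the defender's payoff from guard North: p·(-3) + (1−p)·2 = -5p + 2
  4p - 2 = -5p + 2  ⇒  9p = 4  ⇒  p = 4/9.
In a mixed equilibrium the attacker is indifferent between strike North and strike South; this condition fixes q.
  the attacker's payoff from strike North: q·0 + (1−q)·0 = 0
  the attacker's payoff from strike South: q·1 + (1−q)·(-1) = 2q - 1
  0 = 2q - 1  ⇒  -2q = -1  ⇒  q = 1/2.

p = 4/9, q = 1/2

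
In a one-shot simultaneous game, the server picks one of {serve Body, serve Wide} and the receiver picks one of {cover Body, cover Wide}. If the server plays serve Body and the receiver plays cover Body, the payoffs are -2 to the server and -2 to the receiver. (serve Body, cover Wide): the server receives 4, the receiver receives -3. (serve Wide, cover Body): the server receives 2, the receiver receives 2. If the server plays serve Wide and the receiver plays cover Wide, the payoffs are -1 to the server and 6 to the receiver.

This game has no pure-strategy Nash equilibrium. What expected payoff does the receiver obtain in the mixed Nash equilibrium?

-6/5

For the receiver to be willing to mix, the receiver must be indifferent between cover Body and cover Wide, which pins down the server's mix.
  the receiver's payoff from cover Body: p·(-2) + (1−p)·2 = -4p + 2
  the receiver's payoff from cover Wide: p·(-3) + (1−p)·6 = -9p + 6
  -4p + 2 = -9p + 6  ⇒  5p = 4  ⇒  p = 4/5.
At equilibrium the receiver is indifferent across columns, so the receiver's payoff equals the payoff from cover Body: (4/5)·(-2) + (1/5)·2 = -6/5.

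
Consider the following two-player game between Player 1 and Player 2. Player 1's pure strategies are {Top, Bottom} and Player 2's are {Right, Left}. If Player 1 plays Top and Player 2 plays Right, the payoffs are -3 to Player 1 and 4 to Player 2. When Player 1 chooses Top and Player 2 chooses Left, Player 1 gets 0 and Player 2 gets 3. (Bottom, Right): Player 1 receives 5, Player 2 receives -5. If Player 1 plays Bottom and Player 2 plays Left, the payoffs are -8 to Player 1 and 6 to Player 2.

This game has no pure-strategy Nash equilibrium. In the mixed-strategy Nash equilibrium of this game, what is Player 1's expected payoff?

In a mixed equilibrium Player 1 is indifferent between Top and Bottom; this condition fixes q.
  Player 1's payoff to Top: q·(-3) + (1−q)·0 = -3q
  Player 1's payoff to Bottom: q·5 + (1−q)·(-8) = 13q - 8
  -3q = 13q - 8  ⇒  -16q = -8  ⇒  q = 1/2.
At equilibrium Player 1 is indifferent across rows, so Player 1's payoff equals the payoff from Top: (1/2)·(-3) + (1/2)·0 = -3/2.

-3/2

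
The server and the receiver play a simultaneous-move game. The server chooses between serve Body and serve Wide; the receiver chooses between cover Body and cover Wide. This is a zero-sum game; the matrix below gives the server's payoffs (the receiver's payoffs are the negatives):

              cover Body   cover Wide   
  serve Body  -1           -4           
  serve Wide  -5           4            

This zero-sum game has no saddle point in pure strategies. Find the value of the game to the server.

v = -2

For the server to be willing to mix, the server must be indifferent between serve Body and serve Wide, which pins down the receiver's mix.
  the server's expected payoff from serve Body: q·(-1) + (1−q)·(-4) = 3q - 4
  the server's expected payoff from serve Wide: q·(-5) + (1−q)·4 = -9q + 4
  3q - 4 = -9q + 4  ⇒  12q = 8  ⇒  q = 2/3.
The value is the server's expected payoff against this mix (using serve Body): (2/3)·(-1) + (1/3)·(-4) = -2.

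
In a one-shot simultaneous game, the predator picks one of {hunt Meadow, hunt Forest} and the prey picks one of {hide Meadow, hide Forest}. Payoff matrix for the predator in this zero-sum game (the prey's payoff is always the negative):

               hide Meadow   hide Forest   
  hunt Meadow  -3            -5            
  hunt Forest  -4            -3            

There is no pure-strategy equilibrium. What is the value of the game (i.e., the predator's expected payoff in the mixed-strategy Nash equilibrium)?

Set the predator's expected payoff from hunt Meadow equal to that from hunt Forest:
  the predator's expected payoff from hunt Meadow: q·(-3) + (1−q)·(-5) = 2q - 5
  the predator's expected payoff from hunt Forest: q·(-4) + (1−q)·(-3) = -q - 3
  2q - 5 = -q - 3  ⇒  3q = 2  ⇒  q = 2/3.
The value is the predator's expected payoff against this mix (using hunt Meadow): (2/3)·(-3) + (1/3)·(-5) = -11/3.

v = -11/3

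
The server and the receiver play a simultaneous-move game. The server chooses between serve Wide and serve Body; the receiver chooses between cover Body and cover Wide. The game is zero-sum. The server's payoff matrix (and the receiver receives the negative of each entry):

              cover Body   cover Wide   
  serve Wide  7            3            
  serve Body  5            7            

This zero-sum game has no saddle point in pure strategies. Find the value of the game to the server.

For the server to be willing to mix, the server must be indifferent between serve Wide and serve Body, which pins down the receiver's mix.
  the server's payoff from serve Wide: q·7 + (1−q)·3 = 4q + 3
  the server's payoff from serve Body: q·5 + (1−q)·7 = -2q + 7
  4q + 3 = -2q + 7  ⇒  6q = 4  ⇒  q = 2/3.
The value is the server's expected payoff against this mix (using serve Wide): (2/3)·7 + (1/3)·3 = 17/3.

v = 17/3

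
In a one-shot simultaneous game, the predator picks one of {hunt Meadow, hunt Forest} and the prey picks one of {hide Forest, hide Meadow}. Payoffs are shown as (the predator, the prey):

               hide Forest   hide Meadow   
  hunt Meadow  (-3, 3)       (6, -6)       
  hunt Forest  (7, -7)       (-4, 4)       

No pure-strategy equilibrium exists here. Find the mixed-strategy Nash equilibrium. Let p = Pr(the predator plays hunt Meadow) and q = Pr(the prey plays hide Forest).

In a mixed equilibrium the prey is indifferent between hide Forest and hide Meadow; this condition fixes p.
  the prey's payoff from hide Forest: p·3 + (1−p)·(-7) = 10p - 7
  the prey's payoff from hide Meadow: p·(-6) + (1−p)·4 = -10p + 4
  10p - 7 = -10p + 4  ⇒  20p = 11  ⇒  p = 11/20.
For the predator to be willing to mix, the predator must be indifferent between hunt Meadow and hunt Forest, which pins down the prey's mix.
  the predator's payoff from hunt Meadow: q·(-3) + (1−q)·6 = -9q + 6
  the predator's payoff from hunt Forest: q·7 + (1−q)·(-4) = 11q - 4
  -9q + 6 = 11q - 4  ⇒  -20q = -10  ⇒  q = 1/2.

p = 11/20, q = 1/2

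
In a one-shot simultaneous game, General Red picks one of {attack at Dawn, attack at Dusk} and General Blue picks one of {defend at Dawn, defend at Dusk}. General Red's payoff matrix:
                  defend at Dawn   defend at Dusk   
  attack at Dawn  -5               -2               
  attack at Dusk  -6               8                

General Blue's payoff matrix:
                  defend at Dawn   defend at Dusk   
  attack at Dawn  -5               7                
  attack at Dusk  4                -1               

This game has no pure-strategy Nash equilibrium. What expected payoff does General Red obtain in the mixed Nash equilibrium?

General Blue's mix must leave General Red indifferent between attack at Dawn and attack at Dusk.
  General Red's payoff from attack at Dawn: q·(-5) + (1−q)·(-2) = -3q - 2
  General Red's payoff from attack at Dusk: q·(-6) + (1−q)·8 = -14q + 8
  -3q - 2 = -14q + 8  ⇒  11q = 10  ⇒  q = 10/11.
At equilibrium General Red is indifferent across rows, so General Red's payoff equals the payoff from attack at Dawn: (10/11)·(-5) + (1/11)·(-2) = -52/11.

-52/11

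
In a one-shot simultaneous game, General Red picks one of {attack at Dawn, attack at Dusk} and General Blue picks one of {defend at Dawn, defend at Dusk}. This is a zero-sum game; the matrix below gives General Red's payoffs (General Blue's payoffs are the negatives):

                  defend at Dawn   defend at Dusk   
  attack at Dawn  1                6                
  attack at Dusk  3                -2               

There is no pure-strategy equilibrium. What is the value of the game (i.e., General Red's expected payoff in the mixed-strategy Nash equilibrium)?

In a mixed equilibrium General Red is indifferent between attack at Dawn and attack at Dusk; this condition fixes q.
  General Red's expected payoff from attack at Dawn: q·1 + (1−q)·6 = -5q + 6
  General Red's expected payoff from attack at Dusk: q·3 + (1−q)·(-2) = 5q - 2
  -5q + 6 = 5q - 2  ⇒  -10q = -8  ⇒  q = 4/5.
The value is General Red's expected payoff against this mix (using attack at Dawn): (4/5)·1 + (1/5)·6 = 2.

v = 2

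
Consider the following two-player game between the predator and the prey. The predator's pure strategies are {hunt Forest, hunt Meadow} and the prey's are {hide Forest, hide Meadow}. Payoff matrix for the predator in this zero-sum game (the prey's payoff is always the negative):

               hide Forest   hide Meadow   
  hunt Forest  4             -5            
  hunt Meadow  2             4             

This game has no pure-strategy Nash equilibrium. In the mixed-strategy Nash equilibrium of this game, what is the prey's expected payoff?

-26/11

Set the prey's expected payoff from hide Forest equal to that from hide Meadow:
  the prey's expected payoff from hide Forest: p·(-4) + (1−p)·(-2) = -2p - 2
  the prey's expected payoff from hide Meadow: p·5 + (1−p)·(-4) = 9p - 4
  -2p - 2 = 9p - 4  ⇒  -11p = -2  ⇒  p = 2/11.
At equilibrium the prey is indifferent across columns, so the prey's payoff equals the payoff from hide Forest: (2/11)·(-4) + (9/11)·(-2) = -26/11.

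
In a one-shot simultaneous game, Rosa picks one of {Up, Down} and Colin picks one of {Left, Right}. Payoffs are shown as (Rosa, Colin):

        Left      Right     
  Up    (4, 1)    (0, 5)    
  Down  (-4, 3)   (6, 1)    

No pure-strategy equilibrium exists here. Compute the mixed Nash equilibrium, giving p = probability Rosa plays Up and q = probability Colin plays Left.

p = 1/3, q = 3/7

Rosa's mix must leave Colin indifferent between Left and Right.
  Colin's expected payoff from Left: p·1 + (1−p)·3 = -2p + 3
  Colin's expected payoff from Right: p·5 + (1−p)·1 = 4p + 1
  -2p + 3 = 4p + 1  ⇒  -6p = -2  ⇒  p = 1/3.
In a mixed equilibrium Rosa is indifferent between Up and Down; this condition fixes q.
  Rosa's payoff to Up: q·4 + (1−q)·0 = 4q
  Rosa's payoff to Down: q·(-4) + (1−q)·6 = -10q + 6
  4q = -10q + 6  ⇒  14q = 6  ⇒  q = 3/7.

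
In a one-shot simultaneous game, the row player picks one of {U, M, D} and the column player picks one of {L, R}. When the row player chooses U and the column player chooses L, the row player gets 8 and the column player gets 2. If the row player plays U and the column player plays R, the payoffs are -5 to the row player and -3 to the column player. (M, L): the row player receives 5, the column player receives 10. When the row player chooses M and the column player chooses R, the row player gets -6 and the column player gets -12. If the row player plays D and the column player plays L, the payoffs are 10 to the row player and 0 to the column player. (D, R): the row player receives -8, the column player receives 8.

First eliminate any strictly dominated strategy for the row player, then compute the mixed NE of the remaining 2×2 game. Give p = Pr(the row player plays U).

The row player's strategy M is strictly dominated by U: 8 > 5 and -5 > -6. Eliminate M.
In a mixed equilibrium the column player is indifferent between L and R; this condition fixes p.
  the column player's payoff to L: p·2 + (1−p)·0 = 2p
  the column player's payoff to R: p·(-3) + (1−p)·8 = -11p + 8
  2p = -11p + 8  ⇒  13p = 8  ⇒  p = 8/13.

p = 8/13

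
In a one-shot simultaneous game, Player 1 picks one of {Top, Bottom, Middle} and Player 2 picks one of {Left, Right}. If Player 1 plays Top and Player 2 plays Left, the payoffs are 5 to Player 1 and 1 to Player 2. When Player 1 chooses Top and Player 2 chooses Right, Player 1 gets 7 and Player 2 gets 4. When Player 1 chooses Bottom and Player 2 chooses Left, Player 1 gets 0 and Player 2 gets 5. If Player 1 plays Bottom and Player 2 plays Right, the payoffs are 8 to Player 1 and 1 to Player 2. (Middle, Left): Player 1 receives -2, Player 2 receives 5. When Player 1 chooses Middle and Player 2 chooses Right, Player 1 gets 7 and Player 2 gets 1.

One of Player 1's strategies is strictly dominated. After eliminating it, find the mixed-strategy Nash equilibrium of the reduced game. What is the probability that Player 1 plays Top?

Player 1's strategy Middle is strictly dominated by Bottom: 0 > -2 and 8 > 7. Eliminate Middle.
In a mixed equilibrium Player 2 is indifferent between Left and Right; this condition fixes p.
  Player 2's payoff to Left: p·1 + (1−p)·5 = -4p + 5
  Player 2's payoff to Right: p·4 + (1−p)·1 = 3p + 1
  -4p + 5 = 3p + 1  ⇒  -7p = -4  ⇒  p = 4/7.

p = 4/7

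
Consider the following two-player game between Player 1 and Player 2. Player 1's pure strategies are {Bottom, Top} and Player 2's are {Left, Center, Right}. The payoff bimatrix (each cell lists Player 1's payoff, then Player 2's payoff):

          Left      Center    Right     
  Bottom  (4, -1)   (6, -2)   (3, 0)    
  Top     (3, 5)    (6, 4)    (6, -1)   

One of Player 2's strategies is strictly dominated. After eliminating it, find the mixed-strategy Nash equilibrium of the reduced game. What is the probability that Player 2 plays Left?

Player 2's strategy Center is strictly dominated by Left: -1 > -2 and 5 > 4. Eliminate Center.
Player 2's mix must leave Player 1 indifferent between Bottom and Top.
  Player 1's expected payoff from Bottom: q·4 + (1−q)·3 = q + 3
  Player 1's expected payoff from Top: q·3 + (1−q)·6 = -3q + 6
  q + 3 = -3q + 6  ⇒  4q = 3  ⇒  q = 3/4.

q = 3/4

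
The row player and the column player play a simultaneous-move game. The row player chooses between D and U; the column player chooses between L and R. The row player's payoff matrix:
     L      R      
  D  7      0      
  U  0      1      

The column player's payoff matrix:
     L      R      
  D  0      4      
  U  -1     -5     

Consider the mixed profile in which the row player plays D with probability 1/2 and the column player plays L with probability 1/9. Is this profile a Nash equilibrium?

No

Given the column player's mix q = 1/9, the row player's payoff from D is 7/9 but from U is 8/9. The row player strictly prefers U, so the row player would not mix.
So the proposed profile is not a Nash equilibrium.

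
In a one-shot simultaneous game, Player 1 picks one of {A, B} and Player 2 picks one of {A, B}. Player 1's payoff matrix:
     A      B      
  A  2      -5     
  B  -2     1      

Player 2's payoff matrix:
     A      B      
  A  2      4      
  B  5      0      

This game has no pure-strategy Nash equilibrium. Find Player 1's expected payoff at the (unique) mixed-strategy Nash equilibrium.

Set Player 1's expected payoff from A equal to that from B:
  Player 1's expected payoff from A: q·2 + (1−q)·(-5) = 7q - 5
  Player 1's expected payoff from B: q·(-2) + (1−q)·1 = -3q + 1
  7q - 5 = -3q + 1  ⇒  10q = 6  ⇒  q = 3/5.
At equilibrium Player 1 is indifferent across rows, so Player 1's payoff equals the payoff from A: (3/5)·2 + (2/5)·(-5) = -4/5.

-4/5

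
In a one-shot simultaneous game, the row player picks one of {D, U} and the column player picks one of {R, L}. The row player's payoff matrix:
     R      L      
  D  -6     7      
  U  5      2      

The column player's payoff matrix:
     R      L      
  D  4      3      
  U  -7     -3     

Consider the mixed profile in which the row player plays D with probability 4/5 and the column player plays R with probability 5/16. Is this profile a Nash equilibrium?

Yes

Check the column player's indifference given the row player's mix p = 4/5:
  payoff from R = 9/5; payoff from L = 9/5 — equal.
Check the row player's indifference given the column player's mix q = 5/16:
  payoff from D = 47/16; payoff from U = 47/16 — equal.
Both players are indifferent, so neither can profitably deviate.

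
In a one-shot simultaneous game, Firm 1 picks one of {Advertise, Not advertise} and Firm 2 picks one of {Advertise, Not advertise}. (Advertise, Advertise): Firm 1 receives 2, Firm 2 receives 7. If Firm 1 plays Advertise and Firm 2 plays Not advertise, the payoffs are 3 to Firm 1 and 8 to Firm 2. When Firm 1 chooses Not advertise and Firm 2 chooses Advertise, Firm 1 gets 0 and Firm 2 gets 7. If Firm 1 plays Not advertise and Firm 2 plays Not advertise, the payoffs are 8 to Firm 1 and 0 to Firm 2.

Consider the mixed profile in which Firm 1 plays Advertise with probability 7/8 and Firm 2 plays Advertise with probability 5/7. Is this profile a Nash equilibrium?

Check Firm 2's indifference given Firm 1's mix p = 7/8:
  payoff from Advertise = 7; payoff from Not advertise = 7 — equal.
Check Firm 1's indifference given Firm 2's mix q = 5/7:
  payoff from Advertise = 16/7; payoff from Not advertise = 16/7 — equal.
Both players are indifferent, so neither can profitably deviate.

Yes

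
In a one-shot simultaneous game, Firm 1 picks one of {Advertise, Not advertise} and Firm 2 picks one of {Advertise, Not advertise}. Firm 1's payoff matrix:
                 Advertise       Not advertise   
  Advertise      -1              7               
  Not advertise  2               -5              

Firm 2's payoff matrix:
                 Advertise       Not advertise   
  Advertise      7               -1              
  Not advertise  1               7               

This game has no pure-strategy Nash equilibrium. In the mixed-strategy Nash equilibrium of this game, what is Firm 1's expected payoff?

3/5

Firm 2's mix must leave Firm 1 indifferent between Advertise and Not advertise.
  Firm 1's payoff from Advertise: q·(-1) + (1−q)·7 = -8q + 7
  Firm 1's payoff from Not advertise: q·2 + (1−q)·(-5) = 7q - 5
  -8q + 7 = 7q - 5  ⇒  -15q = -12  ⇒  q = 4/5.
At equilibrium Firm 1 is indifferent across rows, so Firm 1's payoff equals the payoff from Advertise: (4/5)·(-1) + (1/5)·7 = 3/5.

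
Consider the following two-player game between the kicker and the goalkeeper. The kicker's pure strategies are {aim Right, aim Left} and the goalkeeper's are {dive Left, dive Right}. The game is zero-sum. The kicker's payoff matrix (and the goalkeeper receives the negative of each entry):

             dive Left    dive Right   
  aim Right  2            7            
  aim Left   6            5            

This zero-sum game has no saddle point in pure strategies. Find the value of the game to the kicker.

For the kicker to be willing to mix, the kicker must be indifferent between aim Right and aim Left, which pins down the goalkeeper's mix.
  the kicker's payoff to aim Right: q·2 + (1−q)·7 = -5q + 7
  the kicker's payoff to aim Left: q·6 + (1−q)·5 = q + 5
  -5q + 7 = q + 5  ⇒  -6q = -2  ⇒  q = 1/3.
The value is the kicker's expected payoff against this mix (using aim Right): (1/3)·2 + (2/3)·7 = 16/3.

v = 16/3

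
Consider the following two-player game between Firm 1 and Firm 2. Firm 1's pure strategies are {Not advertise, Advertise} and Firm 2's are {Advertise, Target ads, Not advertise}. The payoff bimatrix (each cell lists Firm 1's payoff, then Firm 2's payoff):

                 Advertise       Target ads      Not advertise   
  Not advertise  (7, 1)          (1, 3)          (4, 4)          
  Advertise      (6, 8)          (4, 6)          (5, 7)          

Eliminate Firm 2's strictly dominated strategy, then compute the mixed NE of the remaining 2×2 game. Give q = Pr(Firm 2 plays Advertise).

q = 1/2

Firm 2's strategy Target ads is strictly dominated by Not advertise: 4 > 3 and 7 > 6. Eliminate Target ads.
For Firm 1 to be willing to mix, Firm 1 must be indifferent between Not advertise and Advertise, which pins down Firm 2's mix.
  Firm 1's payoff from Not advertise: q·7 + (1−q)·4 = 3q + 4
  Firm 1's payoff from Advertise: q·6 + (1−q)·5 = q + 5
  3q + 4 = q + 5  ⇒  2q = 1  ⇒  q = 1/2.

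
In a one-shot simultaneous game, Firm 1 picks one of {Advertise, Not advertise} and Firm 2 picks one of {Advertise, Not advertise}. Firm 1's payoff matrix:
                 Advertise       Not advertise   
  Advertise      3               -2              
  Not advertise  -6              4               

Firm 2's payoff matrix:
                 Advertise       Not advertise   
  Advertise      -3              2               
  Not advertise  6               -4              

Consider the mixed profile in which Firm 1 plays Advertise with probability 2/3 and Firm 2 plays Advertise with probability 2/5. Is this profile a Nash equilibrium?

Yes

Check Firm 2's indifference given Firm 1's mix p = 2/3:
  payoff from Advertise = 0; payoff from Not advertise = 0 — equal.
Check Firm 1's indifference given Firm 2's mix q = 2/5:
  payoff from Advertise = 0; payoff from Not advertise = 0 — equal.
Both players are indifferent, so neither can profitably deviate.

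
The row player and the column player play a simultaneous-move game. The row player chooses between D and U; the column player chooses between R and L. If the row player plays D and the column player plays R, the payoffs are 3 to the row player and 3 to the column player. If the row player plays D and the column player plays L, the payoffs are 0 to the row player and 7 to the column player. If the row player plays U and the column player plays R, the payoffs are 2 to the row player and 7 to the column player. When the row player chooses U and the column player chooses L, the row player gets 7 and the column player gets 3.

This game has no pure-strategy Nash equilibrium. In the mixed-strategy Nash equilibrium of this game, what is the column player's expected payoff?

5

For the column player to be willing to mix, the column player must be indifferent between R and L, which pins down the row player's mix.
  the column player's payoff from R: p·3 + (1−p)·7 = -4p + 7
  the column player's payoff from L: p·7 + (1−p)·3 = 4p + 3
  -4p + 7 = 4p + 3  ⇒  -8p = -4  ⇒  p = 1/2.
At equilibrium the column player is indifferent across columns, so the column player's payoff equals the payoff from R: (1/2)·3 + (1/2)·7 = 5.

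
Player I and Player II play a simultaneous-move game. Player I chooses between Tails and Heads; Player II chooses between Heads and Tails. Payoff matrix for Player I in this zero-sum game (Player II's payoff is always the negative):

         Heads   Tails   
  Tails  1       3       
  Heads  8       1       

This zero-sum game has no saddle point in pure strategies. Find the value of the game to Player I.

Player II's mix must leave Player I indifferent between Tails and Heads.
  Player I's payoff to Tails: q·1 + (1−q)·3 = -2q + 3
  Player I's payoff to Heads: q·8 + (1−q)·1 = 7q + 1
  -2q + 3 = 7q + 1  ⇒  -9q = -2  ⇒  q = 2/9.
The value is Player I's expected payoff against this mix (using Tails): (2/9)·1 + (7/9)·3 = 23/9.

v = 23/9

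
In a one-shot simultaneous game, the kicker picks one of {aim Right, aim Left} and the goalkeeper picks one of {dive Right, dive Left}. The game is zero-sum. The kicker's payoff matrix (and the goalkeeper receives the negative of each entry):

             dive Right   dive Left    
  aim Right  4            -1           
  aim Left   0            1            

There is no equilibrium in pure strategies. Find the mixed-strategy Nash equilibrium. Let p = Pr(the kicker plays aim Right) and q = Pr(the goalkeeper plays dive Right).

p = 1/6, q = 1/3

For the goalkeeper to be willing to mix, the goalkeeper must be indifferent between dive Right and dive Left, which pins down the kicker's mix.
  the goalkeeper's payoff to dive Right: p·(-4) + (1−p)·0 = -4p
  the goalkeeper's payoff to dive Left: p·1 + (1−p)·(-1) = 2p - 1
  -4p = 2p - 1  ⇒  -6p = -1  ⇒  p = 1/6.
The goalkeeper's mix must leave the kicker indifferent between aim Right and aim Left.
  the kicker's expected payoff from aim Right: q·4 + (1−q)·(-1) = 5q - 1
  the kicker's expected payoff from aim Left: q·0 + (1−q)·1 = -q + 1
  5q - 1 = -q + 1  ⇒  6q = 2  ⇒  q = 1/3.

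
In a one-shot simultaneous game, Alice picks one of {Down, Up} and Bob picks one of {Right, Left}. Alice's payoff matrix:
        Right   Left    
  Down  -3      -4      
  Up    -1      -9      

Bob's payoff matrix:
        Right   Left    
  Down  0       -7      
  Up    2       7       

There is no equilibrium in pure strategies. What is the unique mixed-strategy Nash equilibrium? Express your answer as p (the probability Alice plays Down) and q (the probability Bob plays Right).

Bob's indifference between Right and Left determines Alice's mixing probability p:
  Bob's expected payoff from Right: p·0 + (1−p)·2 = -2p + 2
  Bob's expected payoff from Left: p·(-7) + (1−p)·7 = -14p + 7
  -2p + 2 = -14p + 7  ⇒  12p = 5  ⇒  p = 5/12.
Set Alice's expected payoff from Down equal to that from Up:
  Alice's payoff from Down: q·(-3) + (1−q)·(-4) = q - 4
  Alice's payoff from Up: q·(-1) + (1−q)·(-9) = 8q - 9
  q - 4 = 8q - 9  ⇒  -7q = -5  ⇒  q = 5/7.

p = 5/12, q = 5/7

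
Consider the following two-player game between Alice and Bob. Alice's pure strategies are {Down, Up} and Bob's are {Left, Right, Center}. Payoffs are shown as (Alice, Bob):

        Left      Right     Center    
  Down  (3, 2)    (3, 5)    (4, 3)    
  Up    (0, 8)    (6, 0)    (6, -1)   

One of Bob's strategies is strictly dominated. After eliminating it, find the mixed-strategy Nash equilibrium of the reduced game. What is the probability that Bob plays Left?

q = 1/2

Bob's strategy Center is strictly dominated by Right: 5 > 3 and 0 > -1. Eliminate Center.
Alice's indifference between Down and Up determines Bob's mixing probability q:
  Alice's expected payoff from Down: q·3 + (1−q)·3 = 3
  Alice's expected payoff from Up: q·0 + (1−q)·6 = -6q + 6
  3 = -6q + 6  ⇒  6q = 3  ⇒  q = 1/2.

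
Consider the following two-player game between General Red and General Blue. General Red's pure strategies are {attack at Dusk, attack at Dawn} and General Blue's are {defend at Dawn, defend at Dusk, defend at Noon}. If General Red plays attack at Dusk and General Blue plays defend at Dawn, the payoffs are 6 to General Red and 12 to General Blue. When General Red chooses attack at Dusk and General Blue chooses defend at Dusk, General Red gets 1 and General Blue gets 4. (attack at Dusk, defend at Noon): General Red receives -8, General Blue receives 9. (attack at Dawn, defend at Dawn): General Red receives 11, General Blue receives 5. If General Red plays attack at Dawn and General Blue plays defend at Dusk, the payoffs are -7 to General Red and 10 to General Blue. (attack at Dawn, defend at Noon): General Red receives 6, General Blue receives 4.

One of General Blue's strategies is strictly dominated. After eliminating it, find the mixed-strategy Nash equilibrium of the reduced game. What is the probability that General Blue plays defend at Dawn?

General Blue's strategy defend at Noon is strictly dominated by defend at Dawn: 12 > 9 and 5 > 4. Eliminate defend at Noon.
Set General Red's expected payoff from attack at Dusk equal to that from attack at Dawn:
  General Red's payoff from attack at Dusk: q·6 + (1−q)·1 = 5q + 1
  General Red's payoff from attack at Dawn: q·11 + (1−q)·(-7) = 18q - 7
  5q + 1 = 18q - 7  ⇒  -13q = -8  ⇒  q = 8/13.

q = 8/13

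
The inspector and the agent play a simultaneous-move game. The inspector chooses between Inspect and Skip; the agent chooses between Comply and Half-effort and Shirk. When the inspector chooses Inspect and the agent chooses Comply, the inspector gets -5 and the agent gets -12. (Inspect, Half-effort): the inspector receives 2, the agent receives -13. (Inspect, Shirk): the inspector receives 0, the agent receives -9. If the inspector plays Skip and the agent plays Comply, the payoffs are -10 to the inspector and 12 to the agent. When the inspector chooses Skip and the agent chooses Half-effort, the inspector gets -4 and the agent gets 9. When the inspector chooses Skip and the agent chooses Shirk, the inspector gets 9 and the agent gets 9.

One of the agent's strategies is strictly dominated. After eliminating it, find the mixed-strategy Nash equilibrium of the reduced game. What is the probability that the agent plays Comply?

The agent's strategy Half-effort is strictly dominated by Comply: -12 > -13 and 12 > 9. Eliminate Half-effort.
Set the inspector's expected payoff from Inspect equal to that from Skip:
  the inspector's payoff from Inspect: q·(-5) + (1−q)·0 = -5q
  the inspector's payoff from Skip: q·(-10) + (1−q)·9 = -19q + 9
  -5q = -19q + 9  ⇒  14q = 9  ⇒  q = 9/14.

q = 9/14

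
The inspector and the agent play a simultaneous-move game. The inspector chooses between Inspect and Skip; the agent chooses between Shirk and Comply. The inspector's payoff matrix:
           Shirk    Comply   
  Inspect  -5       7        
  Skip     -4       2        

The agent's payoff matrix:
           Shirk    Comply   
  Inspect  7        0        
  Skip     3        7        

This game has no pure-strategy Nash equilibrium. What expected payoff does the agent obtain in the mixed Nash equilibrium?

The inspector's mix must leave the agent indifferent between Shirk and Comply.
  the agent's payoff to Shirk: p·7 + (1−p)·3 = 4p + 3
  the agent's payoff to Comply: p·0 + (1−p)·7 = -7p + 7
  4p + 3 = -7p + 7  ⇒  11p = 4  ⇒  p = 4/11.
At equilibrium the agent is indifferent across columns, so the agent's payoff equals the payoff from Shirk: (4/11)·7 + (7/11)·3 = 49/11.

49/11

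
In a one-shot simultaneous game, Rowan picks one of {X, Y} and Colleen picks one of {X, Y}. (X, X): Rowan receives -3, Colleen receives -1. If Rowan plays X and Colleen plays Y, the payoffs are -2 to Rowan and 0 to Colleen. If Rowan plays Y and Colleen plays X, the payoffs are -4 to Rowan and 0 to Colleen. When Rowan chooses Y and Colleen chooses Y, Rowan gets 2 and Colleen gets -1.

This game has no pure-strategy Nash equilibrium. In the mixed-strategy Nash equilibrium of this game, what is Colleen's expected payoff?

Set Colleen's expected payoff from X equal to that from Y:
  Colleen's payoff to X: p·(-1) + (1−p)·0 = -p
  Colleen's payoff to Y: p·0 + (1−p)·(-1) = p - 1
  -p = p - 1  ⇒  -2p = -1  ⇒  p = 1/2.
At equilibrium Colleen is indifferent across columns, so Colleen's payoff equals the payoff from X: (1/2)·(-1) + (1/2)·0 = -1/2.

-1/2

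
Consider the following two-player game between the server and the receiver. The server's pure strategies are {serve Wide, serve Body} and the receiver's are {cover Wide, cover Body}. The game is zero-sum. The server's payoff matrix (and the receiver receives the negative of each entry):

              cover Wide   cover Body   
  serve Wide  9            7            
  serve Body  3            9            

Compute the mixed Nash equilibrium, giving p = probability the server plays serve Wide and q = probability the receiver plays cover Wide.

p = 3/4, q = 1/4

Set the receiver's expected payoff from cover Wide equal to that from cover Body:
  the receiver's payoff to cover Wide: p·(-9) + (1−p)·(-3) = -6p - 3
  the receiver's payoff to cover Body: p·(-7) + (1−p)·(-9) = 2p - 9
  -6p - 3 = 2p - 9  ⇒  -8p = -6  ⇒  p = 3/4.
Set the server's expected payoff from serve Wide equal to that from serve Body:
  the server's expected payoff from serve Wide: q·9 + (1−q)·7 = 2q + 7
  the server's expected payoff from serve Body: q·3 + (1−q)·9 = -6q + 9
  2q + 7 = -6q + 9  ⇒  8q = 2  ⇒  q = 1/4.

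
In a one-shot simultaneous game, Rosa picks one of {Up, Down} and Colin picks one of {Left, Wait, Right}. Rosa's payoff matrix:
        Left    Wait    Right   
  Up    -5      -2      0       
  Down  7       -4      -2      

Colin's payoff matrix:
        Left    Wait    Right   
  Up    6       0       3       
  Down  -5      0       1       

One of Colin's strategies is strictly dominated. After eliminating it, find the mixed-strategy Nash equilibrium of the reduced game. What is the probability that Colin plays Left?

q = 1/7

Colin's strategy Wait is strictly dominated by Right: 3 > 0 and 1 > 0. Eliminate Wait.
Rosa's indifference between Up and Down determines Colin's mixing probability q:
  Rosa's expected payoff from Up: q·(-5) + (1−q)·0 = -5q
  Rosa's expected payoff from Down: q·7 + (1−q)·(-2) = 9q - 2
  -5q = 9q - 2  ⇒  -14q = -2  ⇒  q = 1/7.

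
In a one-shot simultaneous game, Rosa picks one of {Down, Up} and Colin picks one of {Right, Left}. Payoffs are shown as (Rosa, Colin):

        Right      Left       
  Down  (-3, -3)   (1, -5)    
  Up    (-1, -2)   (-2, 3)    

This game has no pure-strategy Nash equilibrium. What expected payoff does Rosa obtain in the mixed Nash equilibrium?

Set Rosa's expected payoff from Down equal to that from Up:
  Rosa's expected payoff from Down: q·(-3) + (1−q)·1 = -4q + 1
  Rosa's expected payoff from Up: q·(-1) + (1−q)·(-2) = q - 2
  -4q + 1 = q - 2  ⇒  -5q = -3  ⇒  q = 3/5.
At equilibrium Rosa is indifferent across rows, so Rosa's payoff equals the payoff from Down: (3/5)·(-3) + (2/5)·1 = -7/5.

-7/5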